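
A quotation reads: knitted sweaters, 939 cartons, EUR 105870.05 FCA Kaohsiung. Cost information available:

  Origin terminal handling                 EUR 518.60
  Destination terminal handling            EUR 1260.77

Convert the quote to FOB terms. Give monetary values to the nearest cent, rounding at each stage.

FOB price: EUR 106388.65

Not relevant to the conversion: destination terminal — on the buyer under both terms; not part of either seller's price.
From FCA to FOB, the seller additionally bears: origin terminal.
FOB price = 105870.05 + 518.60 = 106388.65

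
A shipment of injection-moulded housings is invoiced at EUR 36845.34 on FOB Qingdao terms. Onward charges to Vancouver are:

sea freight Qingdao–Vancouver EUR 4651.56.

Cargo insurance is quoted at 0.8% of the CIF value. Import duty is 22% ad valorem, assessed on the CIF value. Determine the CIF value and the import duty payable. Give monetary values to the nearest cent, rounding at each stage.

CIF value: EUR 41831.55; import duty: EUR 9202.94

Let C be the CIF value. C = FOB price + freight + 0.8% × C
C − 0.8% × C = 36845.34 + 4651.56
0.992 × C = 41496.90
C = 41496.90 / 0.992 = 41831.55
Insurance premium = 0.8% × 41831.55 = 334.65
Import duty = 41831.55 × 22% = 9202.94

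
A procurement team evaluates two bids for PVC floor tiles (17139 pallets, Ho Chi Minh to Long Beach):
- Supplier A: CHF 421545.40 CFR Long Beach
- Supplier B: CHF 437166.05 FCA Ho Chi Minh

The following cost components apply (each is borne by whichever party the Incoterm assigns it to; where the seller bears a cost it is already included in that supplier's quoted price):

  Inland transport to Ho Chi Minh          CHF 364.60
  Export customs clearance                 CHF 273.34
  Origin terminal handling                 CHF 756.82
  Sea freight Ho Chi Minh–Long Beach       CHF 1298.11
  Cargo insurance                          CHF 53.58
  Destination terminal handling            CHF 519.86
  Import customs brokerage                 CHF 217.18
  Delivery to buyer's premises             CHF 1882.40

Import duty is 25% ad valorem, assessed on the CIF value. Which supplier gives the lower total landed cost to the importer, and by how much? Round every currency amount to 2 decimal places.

Supplier A is cheaper by CHF 22094.47

Supplier A (CFR):
CIF value = CFR price + insurance = 421545.40 + 53.58 = 421598.98
Import duty = 421598.98 × 25% = 105399.75
Buyer bears (A): 53.58 + 519.86 + 217.18 + 1882.40 = 2673.02
Landed cost (A) = invoice 421545.40 + 2673.02 + duty 105399.75 = 529618.17
Supplier B (FCA):
CIF value = FCA price + origin terminal + freight + insurance = 437166.05 + 756.82 + 1298.11 + 53.58 = 439274.56
Import duty = 439274.56 × 25% = 109818.64
Buyer bears (B): 756.82 + 1298.11 + 53.58 + 519.86 + 217.18 + 1882.40 = 4727.95
Landed cost (B) = invoice 437166.05 + 4727.95 + duty 109818.64 = 551712.64
Difference = |529618.17 − 551712.64| = 22094.47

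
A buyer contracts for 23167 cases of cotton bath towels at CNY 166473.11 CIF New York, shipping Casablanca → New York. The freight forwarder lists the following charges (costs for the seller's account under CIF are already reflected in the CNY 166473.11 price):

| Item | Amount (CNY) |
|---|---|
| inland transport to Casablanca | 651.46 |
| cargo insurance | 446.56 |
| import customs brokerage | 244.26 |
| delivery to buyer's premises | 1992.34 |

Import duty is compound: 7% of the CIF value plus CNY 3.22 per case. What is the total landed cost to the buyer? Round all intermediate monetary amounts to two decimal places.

CIF: the seller pays costs through ocean freight and marine insurance to the destination port.
Already in the invoice (seller's account under CIF): inland to port, insurance — exclude.
The CIF price already equals the CIF value: 166473.11
Ad valorem component: 166473.11 × 7% = 11653.12
Specific component: 23167 × 3.22 = 74597.74
Import duty = 11653.12 + 74597.74 = 86250.86
Buyer bears: brokerage 244.26 + delivery 1992.34 + duty 86250.86 = 88487.46
Landed cost = invoice 166473.11 + 88487.46 = 254960.57

Total landed cost: CNY 254960.57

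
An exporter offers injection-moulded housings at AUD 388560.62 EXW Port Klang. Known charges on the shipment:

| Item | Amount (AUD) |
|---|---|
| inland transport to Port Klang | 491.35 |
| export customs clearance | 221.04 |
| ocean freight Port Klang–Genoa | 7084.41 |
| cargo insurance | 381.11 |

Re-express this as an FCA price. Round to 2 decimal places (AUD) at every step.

FCA price: AUD 389273.01

Not relevant to the conversion: freight, insurance — on the buyer under both terms; not part of either seller's price.
From EXW to FCA, the seller additionally bears: inland to port, export clearance.
FCA price = 388560.62 + 491.35 + 221.04 = 389273.01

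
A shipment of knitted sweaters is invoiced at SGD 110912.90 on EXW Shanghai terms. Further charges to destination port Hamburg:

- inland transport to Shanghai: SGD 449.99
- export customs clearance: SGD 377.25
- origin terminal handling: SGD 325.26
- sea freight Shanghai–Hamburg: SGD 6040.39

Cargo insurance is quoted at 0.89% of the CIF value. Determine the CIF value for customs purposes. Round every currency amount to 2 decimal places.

CIF value: SGD 119166.37

Let C be the CIF value. C = EXW price + pre-shipment costs + freight + 0.89% × C
C − 0.89% × C = 110912.90 + 449.99 + 377.25 + 325.26 + 6040.39
0.9911 × C = 118105.79
C = 118105.79 / 0.9911 = 119166.37
Insurance premium = 0.89% × 119166.37 = 1060.58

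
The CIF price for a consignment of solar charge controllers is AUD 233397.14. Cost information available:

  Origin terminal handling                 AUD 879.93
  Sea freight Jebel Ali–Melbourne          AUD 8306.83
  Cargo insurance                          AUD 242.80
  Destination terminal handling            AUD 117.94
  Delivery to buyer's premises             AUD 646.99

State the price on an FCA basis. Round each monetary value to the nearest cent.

Not relevant to the conversion: destination terminal, delivery — on the buyer under both terms; not part of either seller's price.
From CIF to FCA, the seller no longer bears: origin terminal, freight, insurance.
FCA price = 233397.14 − 879.93 − 8306.83 − 242.80 = 223967.58

FCA price: AUD 223967.58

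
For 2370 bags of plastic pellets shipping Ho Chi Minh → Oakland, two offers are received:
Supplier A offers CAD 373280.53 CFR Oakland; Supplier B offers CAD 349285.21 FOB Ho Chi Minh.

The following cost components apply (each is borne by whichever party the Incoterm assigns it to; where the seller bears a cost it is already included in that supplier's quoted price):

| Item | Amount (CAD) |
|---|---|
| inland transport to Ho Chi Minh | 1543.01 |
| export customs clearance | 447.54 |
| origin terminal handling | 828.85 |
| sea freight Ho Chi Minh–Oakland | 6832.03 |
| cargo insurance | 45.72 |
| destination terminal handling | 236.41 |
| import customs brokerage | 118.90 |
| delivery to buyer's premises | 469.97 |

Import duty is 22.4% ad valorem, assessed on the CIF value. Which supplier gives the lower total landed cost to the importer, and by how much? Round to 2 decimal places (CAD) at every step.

Supplier B is cheaper by CAD 21007.87

Supplier A (CFR):
CIF value = CFR price + insurance = 373280.53 + 45.72 = 373326.25
Import duty = 373326.25 × 22.4% = 83625.08
Buyer bears (A): 45.72 + 236.41 + 118.90 + 469.97 = 871.00
Landed cost (A) = invoice 373280.53 + 871.00 + duty 83625.08 = 457776.61
Supplier B (FOB):
CIF value = FOB price + freight + insurance = 349285.21 + 6832.03 + 45.72 = 356162.96
Import duty = 356162.96 × 22.4% = 79780.50
Buyer bears (B): 6832.03 + 45.72 + 236.41 + 118.90 + 469.97 = 7703.03
Landed cost (B) = invoice 349285.21 + 7703.03 + duty 79780.50 = 436768.74
Difference = |457776.61 − 436768.74| = 21007.87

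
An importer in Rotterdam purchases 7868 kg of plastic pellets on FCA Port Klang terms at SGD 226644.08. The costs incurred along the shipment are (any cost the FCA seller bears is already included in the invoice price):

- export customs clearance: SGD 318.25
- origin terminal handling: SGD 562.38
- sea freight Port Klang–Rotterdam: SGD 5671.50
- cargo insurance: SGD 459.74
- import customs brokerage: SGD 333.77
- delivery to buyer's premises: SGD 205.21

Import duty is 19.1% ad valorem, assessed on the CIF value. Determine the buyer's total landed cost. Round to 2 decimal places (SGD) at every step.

FCA: the seller delivers export-cleared goods to the carrier; the buyer bears costs from that point.
Already in the invoice (seller's account under FCA): export clearance — exclude.
CIF value = FCA price + origin terminal + freight + insurance = 226644.08 + 562.38 + 5671.50 + 459.74 = 233337.70
Import duty = 233337.70 × 19.1% = 44567.50
Buyer bears: origin terminal 562.38 + freight 5671.50 + insurance 459.74 + brokerage 333.77 + delivery 205.21 + duty 44567.50 = 51800.10
Landed cost = invoice 226644.08 + 51800.10 = 278444.18

Total landed cost: SGD 278444.18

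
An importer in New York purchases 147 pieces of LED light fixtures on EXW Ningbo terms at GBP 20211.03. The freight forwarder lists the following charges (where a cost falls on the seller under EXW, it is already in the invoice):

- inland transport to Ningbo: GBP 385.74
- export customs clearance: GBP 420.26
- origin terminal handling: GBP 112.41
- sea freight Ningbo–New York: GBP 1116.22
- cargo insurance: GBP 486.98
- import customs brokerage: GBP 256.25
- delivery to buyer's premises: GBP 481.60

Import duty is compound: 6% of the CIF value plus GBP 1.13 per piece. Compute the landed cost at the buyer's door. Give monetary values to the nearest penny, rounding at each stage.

Total landed cost: GBP 25000.56

EXW: the seller makes goods available at their premises; the buyer bears all onward costs.
CIF value = EXW price + inland to port + export clearance + origin terminal + freight + insurance = 20211.03 + 385.74 + 420.26 + 112.41 + 1116.22 + 486.98 = 22732.64
Ad valorem component: 22732.64 × 6% = 1363.96
Specific component: 147 × 1.13 = 166.11
Import duty = 1363.96 + 166.11 = 1530.07
Buyer bears: inland to port 385.74 + export clearance 420.26 + origin terminal 112.41 + freight 1116.22 + insurance 486.98 + brokerage 256.25 + delivery 481.60 + duty 1530.07 = 4789.53
Landed cost = invoice 20211.03 + 4789.53 = 25000.56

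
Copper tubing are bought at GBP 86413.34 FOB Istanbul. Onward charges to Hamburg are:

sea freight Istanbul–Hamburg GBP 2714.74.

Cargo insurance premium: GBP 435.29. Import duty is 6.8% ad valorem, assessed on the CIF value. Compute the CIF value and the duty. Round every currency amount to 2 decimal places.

CIF value: GBP 89563.37; import duty: GBP 6090.31

CIF = FOB price + freight + insurance
CIF = 86413.34 + 2714.74 + 435.29 = 89563.37
Import duty = 89563.37 × 6.8% = 6090.31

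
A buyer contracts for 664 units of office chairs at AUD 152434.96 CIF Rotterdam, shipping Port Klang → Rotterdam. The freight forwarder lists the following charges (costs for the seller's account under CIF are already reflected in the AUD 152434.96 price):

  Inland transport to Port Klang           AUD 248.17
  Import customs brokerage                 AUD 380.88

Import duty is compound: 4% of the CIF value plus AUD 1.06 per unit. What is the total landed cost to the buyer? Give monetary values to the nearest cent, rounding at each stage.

Total landed cost: AUD 159617.08

CIF: the seller pays costs through ocean freight and marine insurance to the destination port.
Already in the invoice (seller's account under CIF): inland to port — exclude.
The CIF price already equals the CIF value: 152434.96
Ad valorem component: 152434.96 × 4% = 6097.40
Specific component: 664 × 1.06 = 703.84
Import duty = 6097.40 + 703.84 = 6801.24
Buyer bears: brokerage 380.88 + duty 6801.24 = 7182.12
Landed cost = invoice 152434.96 + 7182.12 = 159617.08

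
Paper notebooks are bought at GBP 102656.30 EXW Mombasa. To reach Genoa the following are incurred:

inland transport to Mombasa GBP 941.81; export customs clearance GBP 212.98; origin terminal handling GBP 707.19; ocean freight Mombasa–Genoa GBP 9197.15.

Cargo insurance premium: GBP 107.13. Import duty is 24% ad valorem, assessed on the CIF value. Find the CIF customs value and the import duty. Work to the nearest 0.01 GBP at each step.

CIF = EXW price + pre-shipment costs + freight + insurance
CIF = 102656.30 + 941.81 + 212.98 + 707.19 + 9197.15 + 107.13 = 113822.56
Import duty = 113822.56 × 24% = 27317.41

CIF value: GBP 113822.56; import duty: GBP 27317.41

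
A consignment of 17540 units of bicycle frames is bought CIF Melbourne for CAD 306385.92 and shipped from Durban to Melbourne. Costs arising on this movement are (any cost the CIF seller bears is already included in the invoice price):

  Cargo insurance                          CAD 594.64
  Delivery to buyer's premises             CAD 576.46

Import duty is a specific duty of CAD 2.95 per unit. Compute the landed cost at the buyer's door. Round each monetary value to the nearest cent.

Total landed cost: CAD 358705.38

CIF: the seller pays costs through ocean freight and marine insurance to the destination port.
Already in the invoice (seller's account under CIF): insurance — exclude.
The CIF price already equals the CIF value: 306385.92
Import duty = 17540 × 2.95 = 51743.00
Buyer bears: delivery 576.46 + duty 51743.00 = 52319.46
Landed cost = invoice 306385.92 + 52319.46 = 358705.38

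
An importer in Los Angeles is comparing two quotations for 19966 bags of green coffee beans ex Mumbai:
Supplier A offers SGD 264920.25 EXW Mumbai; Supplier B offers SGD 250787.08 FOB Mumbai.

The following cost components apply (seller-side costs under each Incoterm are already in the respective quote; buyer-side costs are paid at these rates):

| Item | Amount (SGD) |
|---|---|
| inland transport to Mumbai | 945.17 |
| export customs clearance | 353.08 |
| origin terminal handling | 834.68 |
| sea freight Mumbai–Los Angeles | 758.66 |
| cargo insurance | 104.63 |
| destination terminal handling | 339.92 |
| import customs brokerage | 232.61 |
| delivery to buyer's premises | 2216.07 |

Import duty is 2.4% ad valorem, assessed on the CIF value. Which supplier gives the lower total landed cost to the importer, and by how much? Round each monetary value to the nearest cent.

Supplier B is cheaper by SGD 16656.49

Supplier A (EXW):
CIF value = EXW price + inland to port + export clearance + origin terminal + freight + insurance = 264920.25 + 945.17 + 353.08 + 834.68 + 758.66 + 104.63 = 267916.47
Import duty = 267916.47 × 2.4% = 6430.00
Buyer bears (A): 945.17 + 353.08 + 834.68 + 758.66 + 104.63 + 339.92 + 232.61 + 2216.07 = 5784.82
Landed cost (A) = invoice 264920.25 + 5784.82 + duty 6430.00 = 277135.07
Supplier B (FOB):
CIF value = FOB price + freight + insurance = 250787.08 + 758.66 + 104.63 = 251650.37
Import duty = 251650.37 × 2.4% = 6039.61
Buyer bears (B): 758.66 + 104.63 + 339.92 + 232.61 + 2216.07 = 3651.89
Landed cost (B) = invoice 250787.08 + 3651.89 + duty 6039.61 = 260478.58
Difference = |277135.07 − 260478.58| = 16656.49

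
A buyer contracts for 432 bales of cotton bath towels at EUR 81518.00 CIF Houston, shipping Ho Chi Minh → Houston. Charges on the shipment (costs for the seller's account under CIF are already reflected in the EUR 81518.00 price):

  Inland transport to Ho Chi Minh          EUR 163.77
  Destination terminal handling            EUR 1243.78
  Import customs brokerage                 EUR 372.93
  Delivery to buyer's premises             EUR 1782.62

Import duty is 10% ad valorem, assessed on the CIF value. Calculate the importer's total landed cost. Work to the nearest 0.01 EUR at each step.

CIF: the seller pays costs through ocean freight and marine insurance to the destination port.
Already in the invoice (seller's account under CIF): inland to port — exclude.
The CIF price already equals the CIF value: 81518.00
Import duty = 81518.00 × 10% = 8151.80
Buyer bears: destination terminal 1243.78 + brokerage 372.93 + delivery 1782.62 + duty 8151.80 = 11551.13
Landed cost = invoice 81518.00 + 11551.13 = 93069.13

Total landed cost: EUR 93069.13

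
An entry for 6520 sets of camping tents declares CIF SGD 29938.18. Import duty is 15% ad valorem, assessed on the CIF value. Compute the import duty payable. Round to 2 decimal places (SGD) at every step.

Import duty: SGD 4490.73

Import duty = 29938.18 × 15% = 4490.73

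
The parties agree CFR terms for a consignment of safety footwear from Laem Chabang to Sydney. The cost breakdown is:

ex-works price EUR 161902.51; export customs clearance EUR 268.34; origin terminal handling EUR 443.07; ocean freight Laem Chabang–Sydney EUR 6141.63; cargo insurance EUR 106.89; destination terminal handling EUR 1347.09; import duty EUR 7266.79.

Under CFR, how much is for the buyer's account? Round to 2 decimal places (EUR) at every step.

CFR: the seller pays costs through ocean freight to the destination port, but not insurance.
Seller's account: goods 161902.51 + export clearance 268.34 + origin terminal 443.07 + freight 6141.63 = 168755.55
Buyer's account: insurance 106.89 + destination terminal 1347.09 + duty 7266.79 = 8720.77

Buyer's account: EUR 8720.77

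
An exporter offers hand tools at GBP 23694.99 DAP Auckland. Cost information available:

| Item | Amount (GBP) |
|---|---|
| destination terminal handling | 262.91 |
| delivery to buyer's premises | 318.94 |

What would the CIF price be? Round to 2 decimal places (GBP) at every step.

From DAP to CIF, the seller no longer bears: destination terminal, delivery.
CIF price = 23694.99 − 262.91 − 318.94 = 23113.14

CIF price: GBP 23113.14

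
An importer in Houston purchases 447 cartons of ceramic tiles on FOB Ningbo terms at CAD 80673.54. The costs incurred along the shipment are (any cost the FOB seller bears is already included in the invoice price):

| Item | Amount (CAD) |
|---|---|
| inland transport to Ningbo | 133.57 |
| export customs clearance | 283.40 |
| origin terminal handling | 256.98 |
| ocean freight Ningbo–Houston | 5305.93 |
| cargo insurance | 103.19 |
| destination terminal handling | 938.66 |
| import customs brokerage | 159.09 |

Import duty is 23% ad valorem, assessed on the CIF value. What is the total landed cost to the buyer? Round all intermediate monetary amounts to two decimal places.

Total landed cost: CAD 106979.42

FOB: the seller bears costs until goods are on board at the origin port; the buyer bears freight, insurance and all costs thereafter.
Already in the invoice (seller's account under FOB): inland to port, export clearance, origin terminal — exclude.
CIF value = FOB price + freight + insurance = 80673.54 + 5305.93 + 103.19 = 86082.66
Import duty = 86082.66 × 23% = 19799.01
Buyer bears: freight 5305.93 + insurance 103.19 + destination terminal 938.66 + brokerage 159.09 + duty 19799.01 = 26305.88
Landed cost = invoice 80673.54 + 26305.88 = 106979.42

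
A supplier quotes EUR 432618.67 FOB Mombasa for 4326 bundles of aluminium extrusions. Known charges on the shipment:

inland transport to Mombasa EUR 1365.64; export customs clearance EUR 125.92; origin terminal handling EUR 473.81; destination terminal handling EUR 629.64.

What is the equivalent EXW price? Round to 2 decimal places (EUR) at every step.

Not relevant to the conversion: destination terminal — on the buyer under both terms; not part of either seller's price.
From FOB to EXW, the seller no longer bears: inland to port, export clearance, origin terminal.
EXW price = 432618.67 − 1365.64 − 125.92 − 473.81 = 430653.30

EXW price: EUR 430653.30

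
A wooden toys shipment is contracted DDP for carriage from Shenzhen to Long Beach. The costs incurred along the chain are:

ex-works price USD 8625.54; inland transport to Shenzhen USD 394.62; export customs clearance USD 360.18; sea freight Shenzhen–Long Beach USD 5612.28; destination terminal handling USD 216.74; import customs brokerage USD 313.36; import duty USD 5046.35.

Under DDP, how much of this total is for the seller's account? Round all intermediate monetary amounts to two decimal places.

Seller's account: USD 20569.07

DDP: the seller bears all costs including import duty.
Seller's account: goods 8625.54 + inland to port 394.62 + export clearance 360.18 + freight 5612.28 + destination terminal 216.74 + brokerage 313.36 + duty 5046.35 = 20569.07
Buyer's account: 0.00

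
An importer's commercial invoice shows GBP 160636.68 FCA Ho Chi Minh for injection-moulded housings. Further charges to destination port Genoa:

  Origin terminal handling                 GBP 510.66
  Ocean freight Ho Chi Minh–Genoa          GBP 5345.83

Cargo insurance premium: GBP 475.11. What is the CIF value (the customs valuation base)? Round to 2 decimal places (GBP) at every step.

CIF = FCA price + pre-shipment costs + freight + insurance
CIF = 160636.68 + 510.66 + 5345.83 + 475.11 = 166968.28

CIF value: GBP 166968.28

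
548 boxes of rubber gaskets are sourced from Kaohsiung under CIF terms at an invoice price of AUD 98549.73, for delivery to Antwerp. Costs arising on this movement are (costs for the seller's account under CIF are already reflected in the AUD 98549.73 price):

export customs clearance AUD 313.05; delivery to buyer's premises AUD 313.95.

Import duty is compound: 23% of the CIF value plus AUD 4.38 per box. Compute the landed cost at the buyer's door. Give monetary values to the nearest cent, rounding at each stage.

CIF: the seller pays costs through ocean freight and marine insurance to the destination port.
Already in the invoice (seller's account under CIF): export clearance — exclude.
The CIF price already equals the CIF value: 98549.73
Ad valorem component: 98549.73 × 23% = 22666.44
Specific component: 548 × 4.38 = 2400.24
Import duty = 22666.44 + 2400.24 = 25066.68
Buyer bears: delivery 313.95 + duty 25066.68 = 25380.63
Landed cost = invoice 98549.73 + 25380.63 = 123930.36

Total landed cost: AUD 123930.36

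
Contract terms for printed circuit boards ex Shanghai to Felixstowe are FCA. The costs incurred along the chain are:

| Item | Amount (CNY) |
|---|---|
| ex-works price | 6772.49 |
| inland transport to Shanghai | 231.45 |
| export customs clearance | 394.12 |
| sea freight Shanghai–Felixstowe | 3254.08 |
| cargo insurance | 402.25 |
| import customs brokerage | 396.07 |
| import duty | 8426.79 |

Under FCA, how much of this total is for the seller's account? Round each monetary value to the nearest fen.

Seller's account: CNY 7398.06

FCA: the seller delivers export-cleared goods to the carrier; the buyer bears costs from that point.
Seller's account: goods 6772.49 + inland to port 231.45 + export clearance 394.12 = 7398.06
Buyer's account: freight 3254.08 + insurance 402.25 + brokerage 396.07 + duty 8426.79 = 12479.19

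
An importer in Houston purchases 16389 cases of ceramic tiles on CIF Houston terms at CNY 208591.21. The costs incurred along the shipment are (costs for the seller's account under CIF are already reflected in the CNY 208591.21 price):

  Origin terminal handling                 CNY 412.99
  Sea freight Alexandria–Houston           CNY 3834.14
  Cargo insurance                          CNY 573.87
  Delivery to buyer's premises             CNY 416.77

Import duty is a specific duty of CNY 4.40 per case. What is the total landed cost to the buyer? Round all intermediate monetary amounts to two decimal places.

CIF: the seller pays costs through ocean freight and marine insurance to the destination port.
Already in the invoice (seller's account under CIF): origin terminal, freight, insurance — exclude.
The CIF price already equals the CIF value: 208591.21
Import duty = 16389 × 4.40 = 72111.60
Buyer bears: delivery 416.77 + duty 72111.60 = 72528.37
Landed cost = invoice 208591.21 + 72528.37 = 281119.58

Total landed cost: CNY 281119.58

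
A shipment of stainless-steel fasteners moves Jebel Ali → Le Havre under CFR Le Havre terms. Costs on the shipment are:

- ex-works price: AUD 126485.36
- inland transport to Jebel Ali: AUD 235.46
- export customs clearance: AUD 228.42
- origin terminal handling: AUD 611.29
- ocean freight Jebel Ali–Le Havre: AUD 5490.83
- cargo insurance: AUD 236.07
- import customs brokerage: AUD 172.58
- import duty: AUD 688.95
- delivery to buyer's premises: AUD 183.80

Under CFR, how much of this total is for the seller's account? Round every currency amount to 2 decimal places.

CFR: the seller pays costs through ocean freight to the destination port, but not insurance.
Seller's account: goods 126485.36 + inland to port 235.46 + export clearance 228.42 + origin terminal 611.29 + freight 5490.83 = 133051.36
Buyer's account: insurance 236.07 + brokerage 172.58 + duty 688.95 + delivery 183.80 = 1281.40

Seller's account: AUD 133051.36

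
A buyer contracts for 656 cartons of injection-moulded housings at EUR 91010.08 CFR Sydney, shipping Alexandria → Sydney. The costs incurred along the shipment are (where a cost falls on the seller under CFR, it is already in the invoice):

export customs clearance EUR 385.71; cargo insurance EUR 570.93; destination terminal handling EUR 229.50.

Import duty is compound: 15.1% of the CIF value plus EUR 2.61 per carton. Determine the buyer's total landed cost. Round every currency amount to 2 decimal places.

Total landed cost: EUR 107351.40

CFR: the seller pays costs through ocean freight to the destination port, but not insurance.
Already in the invoice (seller's account under CFR): export clearance — exclude.
CIF value = CFR price + insurance = 91010.08 + 570.93 = 91581.01
Ad valorem component: 91581.01 × 15.1% = 13828.73
Specific component: 656 × 2.61 = 1712.16
Import duty = 13828.73 + 1712.16 = 15540.89
Buyer bears: insurance 570.93 + destination terminal 229.50 + duty 15540.89 = 16341.32
Landed cost = invoice 91010.08 + 16341.32 = 107351.40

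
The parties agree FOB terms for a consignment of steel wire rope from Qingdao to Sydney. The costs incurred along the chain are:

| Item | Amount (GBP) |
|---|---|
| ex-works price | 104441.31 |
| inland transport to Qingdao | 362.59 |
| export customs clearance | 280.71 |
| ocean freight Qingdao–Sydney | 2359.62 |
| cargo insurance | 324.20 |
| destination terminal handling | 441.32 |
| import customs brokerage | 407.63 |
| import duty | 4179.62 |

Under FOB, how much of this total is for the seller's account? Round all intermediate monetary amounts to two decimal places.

FOB: the seller bears costs until goods are on board at the origin port; the buyer bears freight, insurance and all costs thereafter.
Seller's account: goods 104441.31 + inland to port 362.59 + export clearance 280.71 = 105084.61
Buyer's account: freight 2359.62 + insurance 324.20 + destination terminal 441.32 + brokerage 407.63 + duty 4179.62 = 7712.39

Seller's account: GBP 105084.61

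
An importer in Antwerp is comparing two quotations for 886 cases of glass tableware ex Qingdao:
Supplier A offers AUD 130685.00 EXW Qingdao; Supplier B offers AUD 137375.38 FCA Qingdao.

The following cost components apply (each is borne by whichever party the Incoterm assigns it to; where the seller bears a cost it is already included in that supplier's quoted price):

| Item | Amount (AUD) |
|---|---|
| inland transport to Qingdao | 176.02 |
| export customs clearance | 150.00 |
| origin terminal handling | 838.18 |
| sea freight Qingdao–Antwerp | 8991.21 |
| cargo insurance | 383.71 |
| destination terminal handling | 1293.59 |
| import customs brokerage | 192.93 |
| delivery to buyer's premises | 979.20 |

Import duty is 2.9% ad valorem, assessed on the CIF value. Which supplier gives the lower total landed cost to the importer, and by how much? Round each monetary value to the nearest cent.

Supplier A (EXW):
CIF value = EXW price + inland to port + export clearance + origin terminal + freight + insurance = 130685.00 + 176.02 + 150.00 + 838.18 + 8991.21 + 383.71 = 141224.12
Import duty = 141224.12 × 2.9% = 4095.50
Buyer bears (A): 176.02 + 150.00 + 838.18 + 8991.21 + 383.71 + 1293.59 + 192.93 + 979.20 = 13004.84
Landed cost (A) = invoice 130685.00 + 13004.84 + duty 4095.50 = 147785.34
Supplier B (FCA):
CIF value = FCA price + origin terminal + freight + insurance = 137375.38 + 838.18 + 8991.21 + 383.71 = 147588.48
Import duty = 147588.48 × 2.9% = 4280.07
Buyer bears (B): 838.18 + 8991.21 + 383.71 + 1293.59 + 192.93 + 979.20 = 12678.82
Landed cost (B) = invoice 137375.38 + 12678.82 + duty 4280.07 = 154334.27
Difference = |147785.34 − 154334.27| = 6548.93

Supplier A is cheaper by AUD 6548.93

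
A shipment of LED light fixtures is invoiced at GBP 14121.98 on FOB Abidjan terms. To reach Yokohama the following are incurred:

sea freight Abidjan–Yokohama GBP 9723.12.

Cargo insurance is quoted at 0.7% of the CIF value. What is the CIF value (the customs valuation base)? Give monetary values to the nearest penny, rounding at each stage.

CIF value: GBP 24013.19

Let C be the CIF value. C = FOB price + freight + 0.7% × C
C − 0.7% × C = 14121.98 + 9723.12
0.993 × C = 23845.10
C = 23845.10 / 0.993 = 24013.19
Insurance premium = 0.7% × 24013.19 = 168.09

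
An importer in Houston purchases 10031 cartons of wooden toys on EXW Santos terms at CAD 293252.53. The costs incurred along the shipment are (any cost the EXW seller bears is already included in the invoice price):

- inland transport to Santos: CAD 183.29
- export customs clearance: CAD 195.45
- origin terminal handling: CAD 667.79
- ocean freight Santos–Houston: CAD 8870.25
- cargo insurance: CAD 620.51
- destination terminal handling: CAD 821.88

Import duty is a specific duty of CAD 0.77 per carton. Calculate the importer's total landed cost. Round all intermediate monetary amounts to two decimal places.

EXW: the seller makes goods available at their premises; the buyer bears all onward costs.
CIF value = EXW price + inland to port + export clearance + origin terminal + freight + insurance = 293252.53 + 183.29 + 195.45 + 667.79 + 8870.25 + 620.51 = 303789.82
Import duty = 10031 × 0.77 = 7723.87
Buyer bears: inland to port 183.29 + export clearance 195.45 + origin terminal 667.79 + freight 8870.25 + insurance 620.51 + destination terminal 821.88 + duty 7723.87 = 19083.04
Landed cost = invoice 293252.53 + 19083.04 = 312335.57

Total landed cost: CAD 312335.57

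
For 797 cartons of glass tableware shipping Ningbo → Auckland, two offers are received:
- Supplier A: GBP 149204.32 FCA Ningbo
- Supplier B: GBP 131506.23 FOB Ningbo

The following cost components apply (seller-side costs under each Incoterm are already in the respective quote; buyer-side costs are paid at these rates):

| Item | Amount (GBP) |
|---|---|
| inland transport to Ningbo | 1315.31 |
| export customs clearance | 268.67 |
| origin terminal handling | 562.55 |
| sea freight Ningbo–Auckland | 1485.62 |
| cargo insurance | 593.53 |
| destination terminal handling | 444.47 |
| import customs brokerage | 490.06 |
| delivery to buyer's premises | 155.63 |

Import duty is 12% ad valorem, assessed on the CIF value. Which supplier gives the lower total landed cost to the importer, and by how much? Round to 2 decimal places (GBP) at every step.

Supplier B is cheaper by GBP 20451.91

Supplier A (FCA):
CIF value = FCA price + origin terminal + freight + insurance = 149204.32 + 562.55 + 1485.62 + 593.53 = 151846.02
Import duty = 151846.02 × 12% = 18221.52
Buyer bears (A): 562.55 + 1485.62 + 593.53 + 444.47 + 490.06 + 155.63 = 3731.86
Landed cost (A) = invoice 149204.32 + 3731.86 + duty 18221.52 = 171157.70
Supplier B (FOB):
CIF value = FOB price + freight + insurance = 131506.23 + 1485.62 + 593.53 = 133585.38
Import duty = 133585.38 × 12% = 16030.25
Buyer bears (B): 1485.62 + 593.53 + 444.47 + 490.06 + 155.63 = 3169.31
Landed cost (B) = invoice 131506.23 + 3169.31 + duty 16030.25 = 150705.79
Difference = |171157.70 − 150705.79| = 20451.91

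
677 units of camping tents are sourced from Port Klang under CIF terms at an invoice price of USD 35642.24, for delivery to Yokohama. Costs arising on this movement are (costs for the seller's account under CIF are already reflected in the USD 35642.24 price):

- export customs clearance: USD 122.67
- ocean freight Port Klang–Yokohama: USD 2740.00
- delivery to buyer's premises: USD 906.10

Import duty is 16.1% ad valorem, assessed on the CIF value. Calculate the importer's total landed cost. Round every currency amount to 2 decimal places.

CIF: the seller pays costs through ocean freight and marine insurance to the destination port.
Already in the invoice (seller's account under CIF): export clearance, freight — exclude.
The CIF price already equals the CIF value: 35642.24
Import duty = 35642.24 × 16.1% = 5738.40
Buyer bears: delivery 906.10 + duty 5738.40 = 6644.50
Landed cost = invoice 35642.24 + 6644.50 = 42286.74

Total landed cost: USD 42286.74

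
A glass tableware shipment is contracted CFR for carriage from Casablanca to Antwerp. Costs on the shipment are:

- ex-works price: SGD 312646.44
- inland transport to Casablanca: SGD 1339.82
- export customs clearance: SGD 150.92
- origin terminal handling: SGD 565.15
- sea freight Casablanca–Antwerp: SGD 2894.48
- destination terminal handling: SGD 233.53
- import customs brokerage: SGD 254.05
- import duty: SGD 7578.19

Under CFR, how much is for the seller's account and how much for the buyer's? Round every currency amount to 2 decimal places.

Seller: SGD 317596.81; buyer: SGD 8065.77

CFR: the seller pays costs through ocean freight to the destination port, but not insurance.
Seller's account: goods 312646.44 + inland to port 1339.82 + export clearance 150.92 + origin terminal 565.15 + freight 2894.48 = 317596.81
Buyer's account: destination terminal 233.53 + brokerage 254.05 + duty 7578.19 = 8065.77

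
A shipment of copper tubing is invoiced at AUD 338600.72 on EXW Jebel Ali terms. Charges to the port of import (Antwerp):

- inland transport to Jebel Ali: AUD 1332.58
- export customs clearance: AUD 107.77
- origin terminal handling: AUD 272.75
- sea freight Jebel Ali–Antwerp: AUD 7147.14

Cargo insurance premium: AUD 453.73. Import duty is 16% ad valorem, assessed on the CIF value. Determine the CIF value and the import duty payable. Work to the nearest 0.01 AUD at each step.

CIF value: AUD 347914.69; import duty: AUD 55666.35

CIF = EXW price + pre-shipment costs + freight + insurance
CIF = 338600.72 + 1332.58 + 107.77 + 272.75 + 7147.14 + 453.73 = 347914.69
Import duty = 347914.69 × 16% = 55666.35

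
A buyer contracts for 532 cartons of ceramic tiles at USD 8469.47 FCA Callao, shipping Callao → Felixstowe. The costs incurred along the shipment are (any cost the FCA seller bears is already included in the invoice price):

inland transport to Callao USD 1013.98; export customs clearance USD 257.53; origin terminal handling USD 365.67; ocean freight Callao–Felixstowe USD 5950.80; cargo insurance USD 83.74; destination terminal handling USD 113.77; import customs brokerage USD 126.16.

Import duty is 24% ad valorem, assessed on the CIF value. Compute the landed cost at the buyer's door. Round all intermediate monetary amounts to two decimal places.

FCA: the seller delivers export-cleared goods to the carrier; the buyer bears costs from that point.
Already in the invoice (seller's account under FCA): inland to port, export clearance — exclude.
CIF value = FCA price + origin terminal + freight + insurance = 8469.47 + 365.67 + 5950.80 + 83.74 = 14869.68
Import duty = 14869.68 × 24% = 3568.72
Buyer bears: origin terminal 365.67 + freight 5950.80 + insurance 83.74 + destination terminal 113.77 + brokerage 126.16 + duty 3568.72 = 10208.86
Landed cost = invoice 8469.47 + 10208.86 = 18678.33

Total landed cost: USD 18678.33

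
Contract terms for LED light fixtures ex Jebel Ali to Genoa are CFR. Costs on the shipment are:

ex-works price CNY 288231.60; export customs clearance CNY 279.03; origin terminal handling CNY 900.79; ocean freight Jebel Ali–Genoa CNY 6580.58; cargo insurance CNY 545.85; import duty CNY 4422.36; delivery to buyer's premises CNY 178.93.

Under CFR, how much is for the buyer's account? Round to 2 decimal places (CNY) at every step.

Buyer's account: CNY 5147.14

CFR: the seller pays costs through ocean freight to the destination port, but not insurance.
Seller's account: goods 288231.60 + export clearance 279.03 + origin terminal 900.79 + freight 6580.58 = 295992.00
Buyer's account: insurance 545.85 + duty 4422.36 + delivery 178.93 = 5147.14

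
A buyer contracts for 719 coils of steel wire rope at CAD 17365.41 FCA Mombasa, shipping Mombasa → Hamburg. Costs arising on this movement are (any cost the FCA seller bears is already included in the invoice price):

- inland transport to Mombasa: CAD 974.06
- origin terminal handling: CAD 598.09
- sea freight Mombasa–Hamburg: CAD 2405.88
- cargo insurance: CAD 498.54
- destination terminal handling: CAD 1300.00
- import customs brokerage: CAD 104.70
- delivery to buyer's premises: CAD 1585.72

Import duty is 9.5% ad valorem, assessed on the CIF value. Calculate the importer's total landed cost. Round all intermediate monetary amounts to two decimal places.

FCA: the seller delivers export-cleared goods to the carrier; the buyer bears costs from that point.
Already in the invoice (seller's account under FCA): inland to port — exclude.
CIF value = FCA price + origin terminal + freight + insurance = 17365.41 + 598.09 + 2405.88 + 498.54 = 20867.92
Import duty = 20867.92 × 9.5% = 1982.45
Buyer bears: origin terminal 598.09 + freight 2405.88 + insurance 498.54 + destination terminal 1300.00 + brokerage 104.70 + delivery 1585.72 + duty 1982.45 = 8475.38
Landed cost = invoice 17365.41 + 8475.38 = 25840.79

Total landed cost: CAD 25840.79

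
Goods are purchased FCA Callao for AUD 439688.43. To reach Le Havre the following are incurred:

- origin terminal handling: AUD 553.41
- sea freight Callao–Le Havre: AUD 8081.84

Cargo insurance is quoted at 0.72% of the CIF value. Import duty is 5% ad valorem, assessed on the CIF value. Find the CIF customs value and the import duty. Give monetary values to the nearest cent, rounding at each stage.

Let C be the CIF value. C = FCA price + pre-shipment costs + freight + 0.72% × C
C − 0.72% × C = 439688.43 + 553.41 + 8081.84
0.9928 × C = 448323.68
C = 448323.68 / 0.9928 = 451575.02
Insurance premium = 0.72% × 451575.02 = 3251.34
Import duty = 451575.02 × 5% = 22578.75

CIF value: AUD 451575.02; import duty: AUD 22578.75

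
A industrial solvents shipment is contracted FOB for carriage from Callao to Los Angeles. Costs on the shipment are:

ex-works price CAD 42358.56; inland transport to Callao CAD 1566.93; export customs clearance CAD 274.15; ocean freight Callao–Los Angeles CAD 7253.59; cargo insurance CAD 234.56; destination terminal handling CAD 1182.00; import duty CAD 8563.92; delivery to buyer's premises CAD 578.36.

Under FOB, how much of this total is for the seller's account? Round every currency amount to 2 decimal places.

FOB: the seller bears costs until goods are on board at the origin port; the buyer bears freight, insurance and all costs thereafter.
Seller's account: goods 42358.56 + inland to port 1566.93 + export clearance 274.15 = 44199.64
Buyer's account: freight 7253.59 + insurance 234.56 + destination terminal 1182.00 + duty 8563.92 + delivery 578.36 = 17812.43

Seller's account: CAD 44199.64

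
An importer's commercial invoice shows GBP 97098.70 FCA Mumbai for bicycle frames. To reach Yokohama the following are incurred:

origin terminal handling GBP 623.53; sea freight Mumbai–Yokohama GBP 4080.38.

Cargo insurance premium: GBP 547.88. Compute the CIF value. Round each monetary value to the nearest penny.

CIF = FCA price + pre-shipment costs + freight + insurance
CIF = 97098.70 + 623.53 + 4080.38 + 547.88 = 102350.49

CIF value: GBP 102350.49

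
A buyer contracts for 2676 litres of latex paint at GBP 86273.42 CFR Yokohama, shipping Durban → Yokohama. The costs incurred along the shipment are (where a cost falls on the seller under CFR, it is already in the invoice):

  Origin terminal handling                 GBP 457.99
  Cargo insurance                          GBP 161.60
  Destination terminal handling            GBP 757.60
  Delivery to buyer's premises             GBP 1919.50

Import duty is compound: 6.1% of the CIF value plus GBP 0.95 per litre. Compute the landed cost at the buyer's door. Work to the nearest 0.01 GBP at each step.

Total landed cost: GBP 96926.86

CFR: the seller pays costs through ocean freight to the destination port, but not insurance.
Already in the invoice (seller's account under CFR): origin terminal — exclude.
CIF value = CFR price + insurance = 86273.42 + 161.60 = 86435.02
Ad valorem component: 86435.02 × 6.1% = 5272.54
Specific component: 2676 × 0.95 = 2542.20
Import duty = 5272.54 + 2542.20 = 7814.74
Buyer bears: insurance 161.60 + destination terminal 757.60 + delivery 1919.50 + duty 7814.74 = 10653.44
Landed cost = invoice 86273.42 + 10653.44 = 96926.86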